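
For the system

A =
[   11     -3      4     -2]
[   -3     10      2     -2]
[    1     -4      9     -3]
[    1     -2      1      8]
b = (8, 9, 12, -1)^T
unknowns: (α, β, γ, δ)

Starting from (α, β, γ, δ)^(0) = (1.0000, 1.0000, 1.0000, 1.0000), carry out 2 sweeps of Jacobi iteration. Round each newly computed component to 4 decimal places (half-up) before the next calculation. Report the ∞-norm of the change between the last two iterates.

Iteration 1:
  α = (8 - (-3)·1.0000 - (4)·1.0000 - (-2)·1.0000) / (11) = 0.8182
  β = (9 - (-3)·1.0000 - (2)·1.0000 - (-2)·1.0000) / (10) = 1.2000
  γ = (12 - (1)·1.0000 - (-4)·1.0000 - (-3)·1.0000) / (9) = 2.0000
  δ = (-1 - (1)·1.0000 - (-2)·1.0000 - (1)·1.0000) / (8) = -0.1250
Iteration 2:
  α = (8 - (-3)·1.2000 - (4)·2.0000 - (-2)·-0.1250) / (11) = 0.3045
  β = (9 - (-3)·0.8182 - (2)·2.0000 - (-2)·-0.1250) / (10) = 0.7205
  γ = (12 - (1)·0.8182 - (-4)·1.2000 - (-3)·-0.1250) / (9) = 1.7341
  δ = (-1 - (1)·0.8182 - (-2)·1.2000 - (1)·2.0000) / (8) = -0.1773
Change: (-0.5137, -0.4795, -0.2659, -0.0523) → max |·| = 0.5137

0.5137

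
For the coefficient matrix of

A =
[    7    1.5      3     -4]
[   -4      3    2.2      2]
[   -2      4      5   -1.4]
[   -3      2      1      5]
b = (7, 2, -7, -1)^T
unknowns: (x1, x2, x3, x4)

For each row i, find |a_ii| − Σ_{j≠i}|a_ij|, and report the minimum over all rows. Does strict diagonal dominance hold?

-5.2

row 1: |7| − (1.5+3+4) = -1.5
row 2: |3| − (4+2.2+2) = -5.2
row 3: |5| − (2+4+1.4) = -2.4
row 4: |5| − (3+2+1) = -1
minimum over rows = -5.2 → not strictly diagonally dominant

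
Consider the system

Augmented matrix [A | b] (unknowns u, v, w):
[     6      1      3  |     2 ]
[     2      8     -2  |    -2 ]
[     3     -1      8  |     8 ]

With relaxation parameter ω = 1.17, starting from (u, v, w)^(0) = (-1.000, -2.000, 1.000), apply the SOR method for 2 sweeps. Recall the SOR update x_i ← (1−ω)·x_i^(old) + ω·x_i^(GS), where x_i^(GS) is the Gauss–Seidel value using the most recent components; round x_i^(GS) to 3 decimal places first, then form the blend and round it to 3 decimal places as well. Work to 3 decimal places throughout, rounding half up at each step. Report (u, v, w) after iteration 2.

Iteration 1:
  u: GS value = (2 - (1)·-2.000 - (3)·1.000) / (6) = 0.167;  u ← (1−ω)·-1.000 + ω·0.167 = 0.365
  v: GS value = (-2 - (2)·0.365 - (-2)·1.000) / (8) = -0.091;  v ← (1−ω)·-2.000 + ω·-0.091 = 0.234
  w: GS value = (8 - (3)·0.365 - (-1)·0.234) / (8) = 0.892;  w ← (1−ω)·1.000 + ω·0.892 = 0.874
Iteration 2:
  u: GS value = (2 - (1)·0.234 - (3)·0.874) / (6) = -0.143;  u ← (1−ω)·0.365 + ω·-0.143 = -0.229
  v: GS value = (-2 - (2)·-0.229 - (-2)·0.874) / (8) = 0.026;  v ← (1−ω)·0.234 + ω·0.026 = -0.009
  w: GS value = (8 - (3)·-0.229 - (-1)·-0.009) / (8) = 1.085;  w ← (1−ω)·0.874 + ω·1.085 = 1.121

(-0.229, -0.009, 1.121)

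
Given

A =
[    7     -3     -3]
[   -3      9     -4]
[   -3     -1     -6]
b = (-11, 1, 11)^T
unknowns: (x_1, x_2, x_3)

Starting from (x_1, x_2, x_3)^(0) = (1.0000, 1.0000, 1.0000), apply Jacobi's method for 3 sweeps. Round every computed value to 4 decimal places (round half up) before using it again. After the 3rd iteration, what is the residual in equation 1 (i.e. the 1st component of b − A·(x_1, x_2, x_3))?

3.0050

Iteration 1:
  x_1 = (-11 - (-3)·1.0000 - (-3)·1.0000) / (7) = -0.7143
  x_2 = (1 - (-3)·1.0000 - (-4)·1.0000) / (9) = 0.8889
  x_3 = (11 - (-3)·1.0000 - (-1)·1.0000) / (-6) = -2.5000
Iteration 2:
  x_1 = (-11 - (-3)·0.8889 - (-3)·-2.5000) / (7) = -2.2619
  x_2 = (1 - (-3)·-0.7143 - (-4)·-2.5000) / (9) = -1.2381
  x_3 = (11 - (-3)·-0.7143 - (-1)·0.8889) / (-6) = -1.6243
Iteration 3:
  x_1 = (-11 - (-3)·-1.2381 - (-3)·-1.6243) / (7) = -2.7982
  x_2 = (1 - (-3)·-2.2619 - (-4)·-1.6243) / (9) = -1.3648
  x_3 = (11 - (-3)·-2.2619 - (-1)·-1.2381) / (-6) = -0.4960
Residual b − A·x = (3.0050, 2.9046, -1.7354)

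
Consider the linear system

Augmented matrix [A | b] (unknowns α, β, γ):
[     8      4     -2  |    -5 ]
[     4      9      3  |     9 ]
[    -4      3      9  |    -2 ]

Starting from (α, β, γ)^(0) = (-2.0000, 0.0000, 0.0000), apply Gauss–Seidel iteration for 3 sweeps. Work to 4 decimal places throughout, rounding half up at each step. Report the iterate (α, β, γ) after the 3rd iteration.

Iteration 1:
  α = (-5 - (4)·0.0000 - (-2)·0.0000) / (8) = -0.6250
  β = (9 - (4)·-0.6250 - (3)·0.0000) / (9) = 1.2778
  γ = (-2 - (-4)·-0.6250 - (3)·1.2778) / (9) = -0.9259
Iteration 2:
  α = (-5 - (4)·1.2778 - (-2)·-0.9259) / (8) = -1.4954
  β = (9 - (4)·-1.4954 - (3)·-0.9259) / (9) = 1.9733
  γ = (-2 - (-4)·-1.4954 - (3)·1.9733) / (9) = -1.5446
Iteration 3:
  α = (-5 - (4)·1.9733 - (-2)·-1.5446) / (8) = -1.9978
  β = (9 - (4)·-1.9978 - (3)·-1.5446) / (9) = 2.4028
  γ = (-2 - (-4)·-1.9978 - (3)·2.4028) / (9) = -1.9111

(-1.9978, 2.4028, -1.9111)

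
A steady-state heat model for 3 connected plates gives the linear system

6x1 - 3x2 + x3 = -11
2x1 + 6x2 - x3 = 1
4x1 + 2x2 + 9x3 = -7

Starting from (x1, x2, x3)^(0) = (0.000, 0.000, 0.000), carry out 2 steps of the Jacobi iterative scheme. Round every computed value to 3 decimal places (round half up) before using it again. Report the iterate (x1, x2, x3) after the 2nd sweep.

(-1.620, 0.648, 0.000)

Iteration 1:
  x1 = (-11 - (-3)·0.000 - (1)·0.000) / (6) = -1.833
  x2 = (1 - (2)·0.000 - (-1)·0.000) / (6) = 0.167
  x3 = (-7 - (4)·0.000 - (2)·0.000) / (9) = -0.778
Iteration 2:
  x1 = (-11 - (-3)·0.167 - (1)·-0.778) / (6) = -1.620
  x2 = (1 - (2)·-1.833 - (-1)·-0.778) / (6) = 0.648
  x3 = (-7 - (4)·-1.833 - (2)·0.167) / (9) = 0.000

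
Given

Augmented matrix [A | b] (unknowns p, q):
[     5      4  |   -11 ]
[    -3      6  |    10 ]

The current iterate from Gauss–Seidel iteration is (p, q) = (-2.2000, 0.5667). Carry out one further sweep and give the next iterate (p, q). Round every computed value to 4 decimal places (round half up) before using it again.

One sweep:
  p = (-11 - (4)·0.5667) / (5) = -2.6534
  q = (10 - (-3)·-2.6534) / (6) = 0.3400

(-2.6534, 0.3400)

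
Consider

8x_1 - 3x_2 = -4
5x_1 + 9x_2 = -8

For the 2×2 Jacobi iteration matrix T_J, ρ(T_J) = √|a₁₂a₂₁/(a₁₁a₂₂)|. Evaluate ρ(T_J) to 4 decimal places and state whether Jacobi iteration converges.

a₁₂a₂₁/(a₁₁a₂₂) = (-3)·(5) / ((8)·(9)) = -0.208333
ρ = √|-0.208333| = √0.208333 = 0.4564
ρ < 1, so Jacobi converges

0.4564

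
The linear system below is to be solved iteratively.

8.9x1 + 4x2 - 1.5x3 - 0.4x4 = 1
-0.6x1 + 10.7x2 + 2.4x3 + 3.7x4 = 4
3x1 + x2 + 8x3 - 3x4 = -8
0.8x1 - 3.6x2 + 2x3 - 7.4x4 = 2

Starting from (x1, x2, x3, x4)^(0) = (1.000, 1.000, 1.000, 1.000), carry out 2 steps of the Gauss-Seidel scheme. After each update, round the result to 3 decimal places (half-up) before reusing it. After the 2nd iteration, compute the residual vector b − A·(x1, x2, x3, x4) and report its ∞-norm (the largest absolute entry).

Iteration 1:
  x1 = (1 - (4)·1.000 - (-1.5)·1.000 - (-0.4)·1.000) / (8.9) = -0.124
  x2 = (4 - (-0.6)·-0.124 - (2.4)·1.000 - (3.7)·1.000) / (10.7) = -0.203
  x3 = (-8 - (3)·-0.124 - (1)·-0.203 - (-3)·1.000) / (8) = -0.553
  x4 = (2 - (0.8)·-0.124 - (-3.6)·-0.203 - (2)·-0.553) / (-7.4) = -0.334
Iteration 2:
  x1 = (1 - (4)·-0.203 - (-1.5)·-0.553 - (-0.4)·-0.334) / (8.9) = 0.095
  x2 = (4 - (-0.6)·0.095 - (2.4)·-0.553 - (3.7)·-0.334) / (10.7) = 0.619
  x3 = (-8 - (3)·0.095 - (1)·0.619 - (-3)·-0.334) / (8) = -1.238
  x4 = (2 - (0.8)·0.095 - (-3.6)·0.619 - (2)·-1.238) / (-7.4) = -0.896
Residual b − A·x = (-4.537, 3.720, -1.688, -0.002); ∞-norm = 4.537

4.537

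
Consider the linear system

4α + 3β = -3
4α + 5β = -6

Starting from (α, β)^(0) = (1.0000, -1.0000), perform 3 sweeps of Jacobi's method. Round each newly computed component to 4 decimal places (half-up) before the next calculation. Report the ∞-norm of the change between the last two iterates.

Iteration 1:
  α = (-3 - (3)·-1.0000) / (4) = 0.0000
  β = (-6 - (4)·1.0000) / (5) = -2.0000
Iteration 2:
  α = (-3 - (3)·-2.0000) / (4) = 0.7500
  β = (-6 - (4)·0.0000) / (5) = -1.2000
Iteration 3:
  α = (-3 - (3)·-1.2000) / (4) = 0.1500
  β = (-6 - (4)·0.7500) / (5) = -1.8000
Change: (-0.6000, -0.6000) → max |·| = 0.6000

0.6000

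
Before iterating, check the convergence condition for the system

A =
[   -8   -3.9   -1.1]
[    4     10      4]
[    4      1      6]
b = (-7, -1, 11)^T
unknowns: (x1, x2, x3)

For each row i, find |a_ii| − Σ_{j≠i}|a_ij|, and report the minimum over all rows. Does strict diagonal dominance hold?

row 1: |-8| − (3.9+1.1) = 3
row 2: |10| − (4+4) = 2
row 3: |6| − (4+1) = 1
minimum over rows = 1 → strictly diagonally dominant (convergence guaranteed)

1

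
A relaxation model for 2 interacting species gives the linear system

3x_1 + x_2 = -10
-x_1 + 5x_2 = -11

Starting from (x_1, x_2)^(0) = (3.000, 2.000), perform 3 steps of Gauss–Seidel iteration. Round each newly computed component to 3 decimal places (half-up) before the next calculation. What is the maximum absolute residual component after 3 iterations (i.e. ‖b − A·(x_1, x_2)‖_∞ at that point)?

Iteration 1:
  x_1 = (-10 - (1)·2.000) / (3) = -4.000
  x_2 = (-11 - (-1)·-4.000) / (5) = -3.000
Iteration 2:
  x_1 = (-10 - (1)·-3.000) / (3) = -2.333
  x_2 = (-11 - (-1)·-2.333) / (5) = -2.667
Iteration 3:
  x_1 = (-10 - (1)·-2.667) / (3) = -2.444
  x_2 = (-11 - (-1)·-2.444) / (5) = -2.689
Residual b − A·x = (0.021, 0.001); ∞-norm = 0.021

0.021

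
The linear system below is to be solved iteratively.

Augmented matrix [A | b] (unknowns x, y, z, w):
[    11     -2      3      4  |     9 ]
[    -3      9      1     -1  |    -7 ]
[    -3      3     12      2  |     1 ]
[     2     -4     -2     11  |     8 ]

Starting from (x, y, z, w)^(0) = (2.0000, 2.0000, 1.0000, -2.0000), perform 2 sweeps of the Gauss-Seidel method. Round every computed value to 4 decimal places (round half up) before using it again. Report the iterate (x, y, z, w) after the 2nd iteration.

Iteration 1:
  x = (9 - (-2)·2.0000 - (3)·1.0000 - (4)·-2.0000) / (11) = 1.6364
  y = (-7 - (-3)·1.6364 - (1)·1.0000 - (-1)·-2.0000) / (9) = -0.5656
  z = (1 - (-3)·1.6364 - (3)·-0.5656 - (2)·-2.0000) / (12) = 0.9672
  w = (8 - (2)·1.6364 - (-4)·-0.5656 - (-2)·0.9672) / (11) = 0.3999
Iteration 2:
  x = (9 - (-2)·-0.5656 - (3)·0.9672 - (4)·0.3999) / (11) = 0.3061
  y = (-7 - (-3)·0.3061 - (1)·0.9672 - (-1)·0.3999) / (9) = -0.7388
  z = (1 - (-3)·0.3061 - (3)·-0.7388 - (2)·0.3999) / (12) = 0.2779
  w = (8 - (2)·0.3061 - (-4)·-0.7388 - (-2)·0.2779) / (11) = 0.4535

(0.3061, -0.7388, 0.2779, 0.4535)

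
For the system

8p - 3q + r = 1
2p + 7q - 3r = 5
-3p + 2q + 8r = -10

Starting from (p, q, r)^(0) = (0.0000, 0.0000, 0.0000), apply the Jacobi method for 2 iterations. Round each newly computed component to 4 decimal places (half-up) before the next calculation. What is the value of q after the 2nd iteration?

Iteration 1:
  p = (1 - (-3)·0.0000 - (1)·0.0000) / (8) = 0.1250
  q = (5 - (2)·0.0000 - (-3)·0.0000) / (7) = 0.7143
  r = (-10 - (-3)·0.0000 - (2)·0.0000) / (8) = -1.2500
Iteration 2:
  p = (1 - (-3)·0.7143 - (1)·-1.2500) / (8) = 0.5491
  q = (5 - (2)·0.1250 - (-3)·-1.2500) / (7) = 0.1429
  r = (-10 - (-3)·0.1250 - (2)·0.7143) / (8) = -1.3817

0.1429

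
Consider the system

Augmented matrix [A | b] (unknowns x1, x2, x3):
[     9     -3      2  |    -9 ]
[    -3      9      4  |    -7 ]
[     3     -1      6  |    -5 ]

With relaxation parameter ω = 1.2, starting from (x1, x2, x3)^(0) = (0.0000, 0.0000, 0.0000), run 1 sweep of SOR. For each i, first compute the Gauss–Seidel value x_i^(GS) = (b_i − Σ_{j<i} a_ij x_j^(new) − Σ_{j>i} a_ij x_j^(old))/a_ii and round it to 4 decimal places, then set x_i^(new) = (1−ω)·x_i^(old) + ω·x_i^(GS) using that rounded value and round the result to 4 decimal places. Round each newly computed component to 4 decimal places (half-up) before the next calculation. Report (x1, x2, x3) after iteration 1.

(-1.2000, -1.4134, -0.5627)

Iteration 1:
  x1: GS value = (-9 - (-3)·0.0000 - (2)·0.0000) / (9) = -1.0000;  x1 ← (1−ω)·0.0000 + ω·-1.0000 = -1.2000
  x2: GS value = (-7 - (-3)·-1.2000 - (4)·0.0000) / (9) = -1.1778;  x2 ← (1−ω)·0.0000 + ω·-1.1778 = -1.4134
  x3: GS value = (-5 - (3)·-1.2000 - (-1)·-1.4134) / (6) = -0.4689;  x3 ← (1−ω)·0.0000 + ω·-0.4689 = -0.5627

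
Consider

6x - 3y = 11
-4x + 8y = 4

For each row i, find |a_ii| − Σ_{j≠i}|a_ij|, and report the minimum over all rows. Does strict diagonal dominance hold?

row 1: |6| − (3) = 3
row 2: |8| − (4) = 4
minimum over rows = 3 → strictly diagonally dominant (convergence guaranteed)

3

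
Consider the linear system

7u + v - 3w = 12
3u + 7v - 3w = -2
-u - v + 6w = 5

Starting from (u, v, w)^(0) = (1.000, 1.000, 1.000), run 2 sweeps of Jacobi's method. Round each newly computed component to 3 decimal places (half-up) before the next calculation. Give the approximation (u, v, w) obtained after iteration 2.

(2.255, -0.643, 1.119)

Iteration 1:
  u = (12 - (1)·1.000 - (-3)·1.000) / (7) = 2.000
  v = (-2 - (3)·1.000 - (-3)·1.000) / (7) = -0.286
  w = (5 - (-1)·1.000 - (-1)·1.000) / (6) = 1.167
Iteration 2:
  u = (12 - (1)·-0.286 - (-3)·1.167) / (7) = 2.255
  v = (-2 - (3)·2.000 - (-3)·1.167) / (7) = -0.643
  w = (5 - (-1)·2.000 - (-1)·-0.286) / (6) = 1.119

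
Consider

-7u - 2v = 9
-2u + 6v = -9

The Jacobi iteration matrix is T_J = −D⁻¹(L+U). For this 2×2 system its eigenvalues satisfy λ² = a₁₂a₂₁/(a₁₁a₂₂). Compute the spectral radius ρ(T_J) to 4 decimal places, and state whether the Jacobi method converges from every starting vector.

0.3086

a₁₂a₂₁/(a₁₁a₂₂) = (-2)·(-2) / ((-7)·(6)) = -0.095238
ρ = √|-0.095238| = √0.095238 = 0.3086
ρ < 1, so Jacobi converges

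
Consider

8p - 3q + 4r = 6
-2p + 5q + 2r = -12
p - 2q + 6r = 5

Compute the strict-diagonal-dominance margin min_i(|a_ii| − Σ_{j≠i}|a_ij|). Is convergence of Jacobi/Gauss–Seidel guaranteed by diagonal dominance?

1

row 1: |8| − (3+4) = 1
row 2: |5| − (2+2) = 1
row 3: |6| − (1+2) = 3
minimum over rows = 1 → strictly diagonally dominant (convergence guaranteed)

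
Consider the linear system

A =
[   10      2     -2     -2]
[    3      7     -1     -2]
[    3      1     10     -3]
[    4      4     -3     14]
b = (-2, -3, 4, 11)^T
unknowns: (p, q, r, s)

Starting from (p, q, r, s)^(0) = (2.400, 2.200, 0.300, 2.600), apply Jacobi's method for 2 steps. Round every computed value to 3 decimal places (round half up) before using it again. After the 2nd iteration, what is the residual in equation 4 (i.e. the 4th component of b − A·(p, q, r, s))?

Iteration 1:
  p = (-2 - (2)·2.200 - (-2)·0.300 - (-2)·2.600) / (10) = -0.060
  q = (-3 - (3)·2.400 - (-1)·0.300 - (-2)·2.600) / (7) = -0.671
  r = (4 - (3)·2.400 - (1)·2.200 - (-3)·2.600) / (10) = 0.240
  s = (11 - (4)·2.400 - (4)·2.200 - (-3)·0.300) / (14) = -0.464
Iteration 2:
  p = (-2 - (2)·-0.671 - (-2)·0.240 - (-2)·-0.464) / (10) = -0.111
  q = (-3 - (3)·-0.060 - (-1)·0.240 - (-2)·-0.464) / (7) = -0.501
  r = (4 - (3)·-0.060 - (1)·-0.671 - (-3)·-0.464) / (10) = 0.346
  s = (11 - (4)·-0.060 - (4)·-0.671 - (-3)·0.240) / (14) = 1.046
Residual b − A·x = (2.896, 3.278, 4.512, -0.158)

-0.158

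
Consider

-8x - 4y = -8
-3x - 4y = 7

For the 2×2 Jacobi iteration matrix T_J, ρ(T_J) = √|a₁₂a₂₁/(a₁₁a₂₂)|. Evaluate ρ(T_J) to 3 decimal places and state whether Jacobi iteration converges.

a₁₂a₂₁/(a₁₁a₂₂) = (-4)·(-3) / ((-8)·(-4)) = 0.375000
ρ = √|0.375000| = √0.375000 = 0.612
ρ < 1, so Jacobi converges

0.612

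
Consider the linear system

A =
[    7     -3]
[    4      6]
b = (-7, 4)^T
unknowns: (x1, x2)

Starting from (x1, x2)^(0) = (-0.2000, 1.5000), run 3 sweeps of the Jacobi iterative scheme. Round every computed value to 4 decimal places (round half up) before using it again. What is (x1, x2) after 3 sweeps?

Iteration 1:
  x1 = (-7 - (-3)·1.5000) / (7) = -0.3571
  x2 = (4 - (4)·-0.2000) / (6) = 0.8000
Iteration 2:
  x1 = (-7 - (-3)·0.8000) / (7) = -0.6571
  x2 = (4 - (4)·-0.3571) / (6) = 0.9047
Iteration 3:
  x1 = (-7 - (-3)·0.9047) / (7) = -0.6123
  x2 = (4 - (4)·-0.6571) / (6) = 1.1047

(-0.6123, 1.1047)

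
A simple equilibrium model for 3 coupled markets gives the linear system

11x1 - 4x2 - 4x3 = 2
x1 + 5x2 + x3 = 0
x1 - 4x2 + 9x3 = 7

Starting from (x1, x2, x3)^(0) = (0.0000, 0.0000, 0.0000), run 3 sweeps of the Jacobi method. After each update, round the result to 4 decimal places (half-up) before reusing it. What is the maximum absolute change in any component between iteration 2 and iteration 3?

0.1167

Iteration 1:
  x1 = (2 - (-4)·0.0000 - (-4)·0.0000) / (11) = 0.1818
  x2 = (0 - (1)·0.0000 - (1)·0.0000) / (5) = 0.0000
  x3 = (7 - (1)·0.0000 - (-4)·0.0000) / (9) = 0.7778
Iteration 2:
  x1 = (2 - (-4)·0.0000 - (-4)·0.7778) / (11) = 0.4647
  x2 = (0 - (1)·0.1818 - (1)·0.7778) / (5) = -0.1919
  x3 = (7 - (1)·0.1818 - (-4)·0.0000) / (9) = 0.7576
Iteration 3:
  x1 = (2 - (-4)·-0.1919 - (-4)·0.7576) / (11) = 0.3875
  x2 = (0 - (1)·0.4647 - (1)·0.7576) / (5) = -0.2445
  x3 = (7 - (1)·0.4647 - (-4)·-0.1919) / (9) = 0.6409
Change: (-0.0772, -0.0526, -0.1167) → max |·| = 0.1167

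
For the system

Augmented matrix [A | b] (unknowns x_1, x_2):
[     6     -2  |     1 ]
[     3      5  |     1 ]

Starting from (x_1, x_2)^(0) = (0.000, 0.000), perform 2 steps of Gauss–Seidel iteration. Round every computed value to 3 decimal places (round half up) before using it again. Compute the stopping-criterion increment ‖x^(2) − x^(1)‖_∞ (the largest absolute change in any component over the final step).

0.033

Iteration 1:
  x_1 = (1 - (-2)·0.000) / (6) = 0.167
  x_2 = (1 - (3)·0.167) / (5) = 0.100
Iteration 2:
  x_1 = (1 - (-2)·0.100) / (6) = 0.200
  x_2 = (1 - (3)·0.200) / (5) = 0.080
Change: (0.033, -0.020) → max |·| = 0.033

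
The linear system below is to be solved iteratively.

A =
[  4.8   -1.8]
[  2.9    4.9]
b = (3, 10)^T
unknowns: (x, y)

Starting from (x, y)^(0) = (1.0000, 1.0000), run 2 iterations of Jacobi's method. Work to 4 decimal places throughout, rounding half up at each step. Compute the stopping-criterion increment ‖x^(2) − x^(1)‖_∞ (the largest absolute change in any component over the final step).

Iteration 1:
  x = (3 - (-1.8)·1.0000) / (4.8) = 1.0000
  y = (10 - (2.9)·1.0000) / (4.9) = 1.4490
Iteration 2:
  x = (3 - (-1.8)·1.4490) / (4.8) = 1.1684
  y = (10 - (2.9)·1.0000) / (4.9) = 1.4490
Change: (0.1684, 0.0000) → max |·| = 0.1684

0.1684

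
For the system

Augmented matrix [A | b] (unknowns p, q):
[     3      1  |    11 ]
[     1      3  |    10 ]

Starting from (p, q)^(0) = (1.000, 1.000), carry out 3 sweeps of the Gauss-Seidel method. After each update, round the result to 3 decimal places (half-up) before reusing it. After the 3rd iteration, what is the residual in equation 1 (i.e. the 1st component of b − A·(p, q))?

-0.016

Iteration 1:
  p = (11 - (1)·1.000) / (3) = 3.333
  q = (10 - (1)·3.333) / (3) = 2.222
Iteration 2:
  p = (11 - (1)·2.222) / (3) = 2.926
  q = (10 - (1)·2.926) / (3) = 2.358
Iteration 3:
  p = (11 - (1)·2.358) / (3) = 2.881
  q = (10 - (1)·2.881) / (3) = 2.373
Residual b − A·x = (-0.016, 0.000)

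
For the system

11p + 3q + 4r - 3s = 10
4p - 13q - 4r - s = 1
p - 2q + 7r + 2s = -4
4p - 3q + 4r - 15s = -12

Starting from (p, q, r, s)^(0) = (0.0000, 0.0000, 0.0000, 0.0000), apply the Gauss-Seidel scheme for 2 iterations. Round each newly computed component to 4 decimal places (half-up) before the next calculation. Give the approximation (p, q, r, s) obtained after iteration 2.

Iteration 1:
  p = (10 - (3)·0.0000 - (4)·0.0000 - (-3)·0.0000) / (11) = 0.9091
  q = (1 - (4)·0.9091 - (-4)·0.0000 - (-1)·0.0000) / (-13) = 0.2028
  r = (-4 - (1)·0.9091 - (-2)·0.2028 - (2)·0.0000) / (7) = -0.6434
  s = (-12 - (4)·0.9091 - (-3)·0.2028 - (4)·-0.6434) / (-15) = 0.8303
Iteration 2:
  p = (10 - (3)·0.2028 - (4)·-0.6434 - (-3)·0.8303) / (11) = 1.3142
  q = (1 - (4)·1.3142 - (-4)·-0.6434 - (-1)·0.8303) / (-13) = 0.4615
  r = (-4 - (1)·1.3142 - (-2)·0.4615 - (2)·0.8303) / (7) = -0.8645
  s = (-12 - (4)·1.3142 - (-3)·0.4615 - (4)·-0.8645) / (-15) = 0.8276

(1.3142, 0.4615, -0.8645, 0.8276)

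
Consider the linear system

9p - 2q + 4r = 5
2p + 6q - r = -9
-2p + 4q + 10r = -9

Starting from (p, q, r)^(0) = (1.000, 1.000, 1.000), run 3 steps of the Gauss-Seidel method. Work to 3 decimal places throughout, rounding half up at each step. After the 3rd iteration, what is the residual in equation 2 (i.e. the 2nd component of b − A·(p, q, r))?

-0.034

Iteration 1:
  p = (5 - (-2)·1.000 - (4)·1.000) / (9) = 0.333
  q = (-9 - (2)·0.333 - (-1)·1.000) / (6) = -1.444
  r = (-9 - (-2)·0.333 - (4)·-1.444) / (10) = -0.256
Iteration 2:
  p = (5 - (-2)·-1.444 - (4)·-0.256) / (9) = 0.348
  q = (-9 - (2)·0.348 - (-1)·-0.256) / (6) = -1.659
  r = (-9 - (-2)·0.348 - (4)·-1.659) / (10) = -0.167
Iteration 3:
  p = (5 - (-2)·-1.659 - (4)·-0.167) / (9) = 0.261
  q = (-9 - (2)·0.261 - (-1)·-0.167) / (6) = -1.615
  r = (-9 - (-2)·0.261 - (4)·-1.615) / (10) = -0.202
Residual b − A·x = (0.229, -0.034, 0.002)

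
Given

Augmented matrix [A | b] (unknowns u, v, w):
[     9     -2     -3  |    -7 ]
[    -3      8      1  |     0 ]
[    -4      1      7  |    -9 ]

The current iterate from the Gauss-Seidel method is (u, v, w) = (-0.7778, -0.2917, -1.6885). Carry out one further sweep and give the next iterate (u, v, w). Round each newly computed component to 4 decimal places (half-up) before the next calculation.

One sweep:
  u = (-7 - (-2)·-0.2917 - (-3)·-1.6885) / (9) = -1.4054
  v = (0 - (-3)·-1.4054 - (1)·-1.6885) / (8) = -0.3160
  w = (-9 - (-4)·-1.4054 - (1)·-0.3160) / (7) = -2.0437

(-1.4054, -0.3160, -2.0437)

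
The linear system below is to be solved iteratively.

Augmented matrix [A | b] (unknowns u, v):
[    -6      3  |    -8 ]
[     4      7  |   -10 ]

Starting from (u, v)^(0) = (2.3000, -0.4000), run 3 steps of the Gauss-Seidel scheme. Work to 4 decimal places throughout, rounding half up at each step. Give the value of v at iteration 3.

-1.7341

Iteration 1:
  u = (-8 - (3)·-0.4000) / (-6) = 1.1333
  v = (-10 - (4)·1.1333) / (7) = -2.0762
Iteration 2:
  u = (-8 - (3)·-2.0762) / (-6) = 0.2952
  v = (-10 - (4)·0.2952) / (7) = -1.5973
Iteration 3:
  u = (-8 - (3)·-1.5973) / (-6) = 0.5347
  v = (-10 - (4)·0.5347) / (7) = -1.7341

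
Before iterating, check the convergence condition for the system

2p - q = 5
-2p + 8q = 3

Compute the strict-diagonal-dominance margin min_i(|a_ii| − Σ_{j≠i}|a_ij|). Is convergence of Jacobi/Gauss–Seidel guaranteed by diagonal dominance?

1

row 1: |2| − (1) = 1
row 2: |8| − (2) = 6
minimum over rows = 1 → strictly diagonally dominant (convergence guaranteed)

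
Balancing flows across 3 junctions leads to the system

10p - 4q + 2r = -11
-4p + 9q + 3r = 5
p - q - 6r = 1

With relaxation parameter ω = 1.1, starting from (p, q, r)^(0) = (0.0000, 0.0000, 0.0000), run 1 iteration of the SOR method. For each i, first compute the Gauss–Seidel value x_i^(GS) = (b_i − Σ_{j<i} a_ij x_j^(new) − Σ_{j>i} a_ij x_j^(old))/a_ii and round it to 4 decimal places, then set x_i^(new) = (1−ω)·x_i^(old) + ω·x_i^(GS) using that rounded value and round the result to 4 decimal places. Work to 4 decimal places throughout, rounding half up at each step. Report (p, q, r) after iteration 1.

(-1.2100, 0.0196, -0.4088)

Iteration 1:
  p: GS value = (-11 - (-4)·0.0000 - (2)·0.0000) / (10) = -1.1000;  p ← (1−ω)·0.0000 + ω·-1.1000 = -1.2100
  q: GS value = (5 - (-4)·-1.2100 - (3)·0.0000) / (9) = 0.0178;  q ← (1−ω)·0.0000 + ω·0.0178 = 0.0196
  r: GS value = (1 - (1)·-1.2100 - (-1)·0.0196) / (-6) = -0.3716;  r ← (1−ω)·0.0000 + ω·-0.3716 = -0.4088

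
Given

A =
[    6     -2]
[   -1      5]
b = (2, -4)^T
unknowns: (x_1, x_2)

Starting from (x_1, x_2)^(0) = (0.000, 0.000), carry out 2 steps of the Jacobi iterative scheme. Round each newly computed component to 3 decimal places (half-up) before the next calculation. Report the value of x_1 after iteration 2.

Iteration 1:
  x_1 = (2 - (-2)·0.000) / (6) = 0.333
  x_2 = (-4 - (-1)·0.000) / (5) = -0.800
Iteration 2:
  x_1 = (2 - (-2)·-0.800) / (6) = 0.067
  x_2 = (-4 - (-1)·0.333) / (5) = -0.733

0.067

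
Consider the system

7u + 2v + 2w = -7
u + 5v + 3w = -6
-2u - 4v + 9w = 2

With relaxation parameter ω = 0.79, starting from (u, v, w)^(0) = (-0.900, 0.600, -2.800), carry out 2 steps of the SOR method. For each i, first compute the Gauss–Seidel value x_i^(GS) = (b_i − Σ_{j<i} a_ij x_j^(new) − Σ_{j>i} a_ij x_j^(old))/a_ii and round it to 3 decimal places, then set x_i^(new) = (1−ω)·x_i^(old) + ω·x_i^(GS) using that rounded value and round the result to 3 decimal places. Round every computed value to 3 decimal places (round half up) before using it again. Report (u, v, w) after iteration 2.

(-0.956, -0.536, -0.242)

Iteration 1:
  u: GS value = (-7 - (2)·0.600 - (2)·-2.800) / (7) = -0.371;  u ← (1−ω)·-0.900 + ω·-0.371 = -0.482
  v: GS value = (-6 - (1)·-0.482 - (3)·-2.800) / (5) = 0.576;  v ← (1−ω)·0.600 + ω·0.576 = 0.581
  w: GS value = (2 - (-2)·-0.482 - (-4)·0.581) / (9) = 0.373;  w ← (1−ω)·-2.800 + ω·0.373 = -0.293
Iteration 2:
  u: GS value = (-7 - (2)·0.581 - (2)·-0.293) / (7) = -1.082;  u ← (1−ω)·-0.482 + ω·-1.082 = -0.956
  v: GS value = (-6 - (1)·-0.956 - (3)·-0.293) / (5) = -0.833;  v ← (1−ω)·0.581 + ω·-0.833 = -0.536
  w: GS value = (2 - (-2)·-0.956 - (-4)·-0.536) / (9) = -0.228;  w ← (1−ω)·-0.293 + ω·-0.228 = -0.242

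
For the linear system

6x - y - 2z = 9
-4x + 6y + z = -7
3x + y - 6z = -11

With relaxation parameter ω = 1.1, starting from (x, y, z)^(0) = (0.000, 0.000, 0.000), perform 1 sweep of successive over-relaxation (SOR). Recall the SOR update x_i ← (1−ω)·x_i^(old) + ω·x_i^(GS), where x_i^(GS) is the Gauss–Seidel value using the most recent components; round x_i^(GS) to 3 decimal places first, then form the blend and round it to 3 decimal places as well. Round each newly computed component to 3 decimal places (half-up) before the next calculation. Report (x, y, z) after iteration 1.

Iteration 1:
  x: GS value = (9 - (-1)·0.000 - (-2)·0.000) / (6) = 1.500;  x ← (1−ω)·0.000 + ω·1.500 = 1.650
  y: GS value = (-7 - (-4)·1.650 - (1)·0.000) / (6) = -0.067;  y ← (1−ω)·0.000 + ω·-0.067 = -0.074
  z: GS value = (-11 - (3)·1.650 - (1)·-0.074) / (-6) = 2.646;  z ← (1−ω)·0.000 + ω·2.646 = 2.911

(1.650, -0.074, 2.911)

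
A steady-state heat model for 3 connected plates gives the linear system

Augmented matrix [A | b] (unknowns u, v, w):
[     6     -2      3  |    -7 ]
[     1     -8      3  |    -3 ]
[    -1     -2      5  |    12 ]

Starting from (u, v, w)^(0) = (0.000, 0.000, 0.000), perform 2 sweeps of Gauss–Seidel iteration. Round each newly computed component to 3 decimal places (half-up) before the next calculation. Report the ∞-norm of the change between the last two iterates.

1.052

Iteration 1:
  u = (-7 - (-2)·0.000 - (3)·0.000) / (6) = -1.167
  v = (-3 - (1)·-1.167 - (3)·0.000) / (-8) = 0.229
  w = (12 - (-1)·-1.167 - (-2)·0.229) / (5) = 2.258
Iteration 2:
  u = (-7 - (-2)·0.229 - (3)·2.258) / (6) = -2.219
  v = (-3 - (1)·-2.219 - (3)·2.258) / (-8) = 0.944
  w = (12 - (-1)·-2.219 - (-2)·0.944) / (5) = 2.334
Change: (-1.052, 0.715, 0.076) → max |·| = 1.052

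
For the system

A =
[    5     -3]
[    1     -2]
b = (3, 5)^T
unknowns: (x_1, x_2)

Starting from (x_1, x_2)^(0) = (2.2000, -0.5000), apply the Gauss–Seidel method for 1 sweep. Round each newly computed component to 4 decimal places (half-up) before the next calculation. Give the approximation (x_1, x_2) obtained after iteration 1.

(0.3000, -2.3500)

Iteration 1:
  x_1 = (3 - (-3)·-0.5000) / (5) = 0.3000
  x_2 = (5 - (1)·0.3000) / (-2) = -2.3500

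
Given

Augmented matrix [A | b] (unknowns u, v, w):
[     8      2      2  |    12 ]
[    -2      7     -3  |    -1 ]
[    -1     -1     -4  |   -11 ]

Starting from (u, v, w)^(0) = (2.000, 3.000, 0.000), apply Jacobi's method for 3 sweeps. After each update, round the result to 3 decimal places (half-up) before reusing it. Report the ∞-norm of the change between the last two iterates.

Iteration 1:
  u = (12 - (2)·3.000 - (2)·0.000) / (8) = 0.750
  v = (-1 - (-2)·2.000 - (-3)·0.000) / (7) = 0.429
  w = (-11 - (-1)·2.000 - (-1)·3.000) / (-4) = 1.500
Iteration 2:
  u = (12 - (2)·0.429 - (2)·1.500) / (8) = 1.018
  v = (-1 - (-2)·0.750 - (-3)·1.500) / (7) = 0.714
  w = (-11 - (-1)·0.750 - (-1)·0.429) / (-4) = 2.455
Iteration 3:
  u = (12 - (2)·0.714 - (2)·2.455) / (8) = 0.708
  v = (-1 - (-2)·1.018 - (-3)·2.455) / (7) = 1.200
  w = (-11 - (-1)·1.018 - (-1)·0.714) / (-4) = 2.317
Change: (-0.310, 0.486, -0.138) → max |·| = 0.486

0.486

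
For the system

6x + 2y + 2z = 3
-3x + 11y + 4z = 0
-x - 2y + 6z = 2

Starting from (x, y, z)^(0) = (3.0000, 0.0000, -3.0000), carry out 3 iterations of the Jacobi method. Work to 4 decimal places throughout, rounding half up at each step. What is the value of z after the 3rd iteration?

Iteration 1:
  x = (3 - (2)·0.0000 - (2)·-3.0000) / (6) = 1.5000
  y = (0 - (-3)·3.0000 - (4)·-3.0000) / (11) = 1.9091
  z = (2 - (-1)·3.0000 - (-2)·0.0000) / (6) = 0.8333
Iteration 2:
  x = (3 - (2)·1.9091 - (2)·0.8333) / (6) = -0.4141
  y = (0 - (-3)·1.5000 - (4)·0.8333) / (11) = 0.1061
  z = (2 - (-1)·1.5000 - (-2)·1.9091) / (6) = 1.2197
Iteration 3:
  x = (3 - (2)·0.1061 - (2)·1.2197) / (6) = 0.0581
  y = (0 - (-3)·-0.4141 - (4)·1.2197) / (11) = -0.5565
  z = (2 - (-1)·-0.4141 - (-2)·0.1061) / (6) = 0.2997

0.2997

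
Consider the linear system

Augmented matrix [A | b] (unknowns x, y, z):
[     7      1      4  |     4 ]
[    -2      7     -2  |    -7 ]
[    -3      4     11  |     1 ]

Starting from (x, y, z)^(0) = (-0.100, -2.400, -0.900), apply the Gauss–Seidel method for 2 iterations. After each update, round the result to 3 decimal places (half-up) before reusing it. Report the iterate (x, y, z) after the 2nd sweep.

(0.242, -0.705, 0.413)

Iteration 1:
  x = (4 - (1)·-2.400 - (4)·-0.900) / (7) = 1.429
  y = (-7 - (-2)·1.429 - (-2)·-0.900) / (7) = -0.849
  z = (1 - (-3)·1.429 - (4)·-0.849) / (11) = 0.789
Iteration 2:
  x = (4 - (1)·-0.849 - (4)·0.789) / (7) = 0.242
  y = (-7 - (-2)·0.242 - (-2)·0.789) / (7) = -0.705
  z = (1 - (-3)·0.242 - (4)·-0.705) / (11) = 0.413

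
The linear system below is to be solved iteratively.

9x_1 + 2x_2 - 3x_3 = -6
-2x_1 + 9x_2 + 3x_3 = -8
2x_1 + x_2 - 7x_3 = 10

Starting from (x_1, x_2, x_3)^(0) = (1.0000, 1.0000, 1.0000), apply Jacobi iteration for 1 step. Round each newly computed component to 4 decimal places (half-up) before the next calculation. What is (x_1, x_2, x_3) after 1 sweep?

Iteration 1:
  x_1 = (-6 - (2)·1.0000 - (-3)·1.0000) / (9) = -0.5556
  x_2 = (-8 - (-2)·1.0000 - (3)·1.0000) / (9) = -1.0000
  x_3 = (10 - (2)·1.0000 - (1)·1.0000) / (-7) = -1.0000

(-0.5556, -1.0000, -1.0000)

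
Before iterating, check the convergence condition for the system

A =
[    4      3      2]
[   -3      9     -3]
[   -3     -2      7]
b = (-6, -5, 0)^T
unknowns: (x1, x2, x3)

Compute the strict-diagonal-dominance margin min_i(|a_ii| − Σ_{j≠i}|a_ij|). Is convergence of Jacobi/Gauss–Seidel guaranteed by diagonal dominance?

row 1: |4| − (3+2) = -1
row 2: |9| − (3+3) = 3
row 3: |7| − (3+2) = 2
minimum over rows = -1 → not strictly diagonally dominant

-1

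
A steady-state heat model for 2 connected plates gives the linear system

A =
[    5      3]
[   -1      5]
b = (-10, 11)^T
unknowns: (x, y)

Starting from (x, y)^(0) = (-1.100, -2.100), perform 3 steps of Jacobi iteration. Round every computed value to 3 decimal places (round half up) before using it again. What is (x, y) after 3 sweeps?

(-3.231, 1.562)

Iteration 1:
  x = (-10 - (3)·-2.100) / (5) = -0.740
  y = (11 - (-1)·-1.100) / (5) = 1.980
Iteration 2:
  x = (-10 - (3)·1.980) / (5) = -3.188
  y = (11 - (-1)·-0.740) / (5) = 2.052
Iteration 3:
  x = (-10 - (3)·2.052) / (5) = -3.231
  y = (11 - (-1)·-3.188) / (5) = 1.562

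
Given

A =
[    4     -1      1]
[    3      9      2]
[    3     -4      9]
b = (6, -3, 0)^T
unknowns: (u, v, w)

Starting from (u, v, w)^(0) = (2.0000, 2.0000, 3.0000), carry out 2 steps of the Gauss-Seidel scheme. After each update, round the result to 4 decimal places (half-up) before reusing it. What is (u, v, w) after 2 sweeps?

Iteration 1:
  u = (6 - (-1)·2.0000 - (1)·3.0000) / (4) = 1.2500
  v = (-3 - (3)·1.2500 - (2)·3.0000) / (9) = -1.4167
  w = (0 - (3)·1.2500 - (-4)·-1.4167) / (9) = -1.0463
Iteration 2:
  u = (6 - (-1)·-1.4167 - (1)·-1.0463) / (4) = 1.4074
  v = (-3 - (3)·1.4074 - (2)·-1.0463) / (9) = -0.5700
  w = (0 - (3)·1.4074 - (-4)·-0.5700) / (9) = -0.7225

(1.4074, -0.5700, -0.7225)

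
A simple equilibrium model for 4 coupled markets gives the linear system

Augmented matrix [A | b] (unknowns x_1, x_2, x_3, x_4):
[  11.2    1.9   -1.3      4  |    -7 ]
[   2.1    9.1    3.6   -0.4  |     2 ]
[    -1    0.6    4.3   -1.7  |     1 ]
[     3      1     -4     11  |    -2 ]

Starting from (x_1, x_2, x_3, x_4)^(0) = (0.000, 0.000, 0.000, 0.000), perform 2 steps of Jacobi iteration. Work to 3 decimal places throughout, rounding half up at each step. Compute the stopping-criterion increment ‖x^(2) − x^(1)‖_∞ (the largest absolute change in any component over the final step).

Iteration 1:
  x_1 = (-7 - (1.9)·0.000 - (-1.3)·0.000 - (4)·0.000) / (11.2) = -0.625
  x_2 = (2 - (2.1)·0.000 - (3.6)·0.000 - (-0.4)·0.000) / (9.1) = 0.220
  x_3 = (1 - (-1)·0.000 - (0.6)·0.000 - (-1.7)·0.000) / (4.3) = 0.233
  x_4 = (-2 - (3)·0.000 - (1)·0.000 - (-4)·0.000) / (11) = -0.182
Iteration 2:
  x_1 = (-7 - (1.9)·0.220 - (-1.3)·0.233 - (4)·-0.182) / (11.2) = -0.570
  x_2 = (2 - (2.1)·-0.625 - (3.6)·0.233 - (-0.4)·-0.182) / (9.1) = 0.264
  x_3 = (1 - (-1)·-0.625 - (0.6)·0.220 - (-1.7)·-0.182) / (4.3) = -0.015
  x_4 = (-2 - (3)·-0.625 - (1)·0.220 - (-4)·0.233) / (11) = 0.053
Change: (0.055, 0.044, -0.248, 0.235) → max |·| = 0.248

0.248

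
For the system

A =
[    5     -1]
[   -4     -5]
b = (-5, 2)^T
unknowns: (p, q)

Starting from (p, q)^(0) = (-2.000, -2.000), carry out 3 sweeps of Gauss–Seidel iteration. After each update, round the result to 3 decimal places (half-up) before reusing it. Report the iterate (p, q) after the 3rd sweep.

Iteration 1:
  p = (-5 - (-1)·-2.000) / (5) = -1.400
  q = (2 - (-4)·-1.400) / (-5) = 0.720
Iteration 2:
  p = (-5 - (-1)·0.720) / (5) = -0.856
  q = (2 - (-4)·-0.856) / (-5) = 0.285
Iteration 3:
  p = (-5 - (-1)·0.285) / (5) = -0.943
  q = (2 - (-4)·-0.943) / (-5) = 0.354

(-0.943, 0.354)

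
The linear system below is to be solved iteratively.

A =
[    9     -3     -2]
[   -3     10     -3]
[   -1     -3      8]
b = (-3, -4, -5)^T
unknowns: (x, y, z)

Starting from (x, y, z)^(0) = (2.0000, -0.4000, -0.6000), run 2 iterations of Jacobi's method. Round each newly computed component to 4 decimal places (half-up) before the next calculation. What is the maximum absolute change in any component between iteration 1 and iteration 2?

Iteration 1:
  x = (-3 - (-3)·-0.4000 - (-2)·-0.6000) / (9) = -0.6000
  y = (-4 - (-3)·2.0000 - (-3)·-0.6000) / (10) = 0.0200
  z = (-5 - (-1)·2.0000 - (-3)·-0.4000) / (8) = -0.5250
Iteration 2:
  x = (-3 - (-3)·0.0200 - (-2)·-0.5250) / (9) = -0.4433
  y = (-4 - (-3)·-0.6000 - (-3)·-0.5250) / (10) = -0.7375
  z = (-5 - (-1)·-0.6000 - (-3)·0.0200) / (8) = -0.6925
Change: (0.1567, -0.7575, -0.1675) → max |·| = 0.7575

0.7575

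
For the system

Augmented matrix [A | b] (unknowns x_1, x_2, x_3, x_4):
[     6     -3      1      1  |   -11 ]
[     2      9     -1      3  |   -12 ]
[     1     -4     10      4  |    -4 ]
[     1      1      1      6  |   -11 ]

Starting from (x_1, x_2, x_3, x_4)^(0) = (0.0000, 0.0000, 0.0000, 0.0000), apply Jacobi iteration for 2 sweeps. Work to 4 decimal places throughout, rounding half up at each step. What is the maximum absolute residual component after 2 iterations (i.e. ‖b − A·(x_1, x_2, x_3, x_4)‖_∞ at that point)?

Iteration 1:
  x_1 = (-11 - (-3)·0.0000 - (1)·0.0000 - (1)·0.0000) / (6) = -1.8333
  x_2 = (-12 - (2)·0.0000 - (-1)·0.0000 - (3)·0.0000) / (9) = -1.3333
  x_3 = (-4 - (1)·0.0000 - (-4)·0.0000 - (4)·0.0000) / (10) = -0.4000
  x_4 = (-11 - (1)·0.0000 - (1)·0.0000 - (1)·0.0000) / (6) = -1.8333
Iteration 2:
  x_1 = (-11 - (-3)·-1.3333 - (1)·-0.4000 - (1)·-1.8333) / (6) = -2.1278
  x_2 = (-12 - (2)·-1.8333 - (-1)·-0.4000 - (3)·-1.8333) / (9) = -0.3593
  x_3 = (-4 - (1)·-1.8333 - (-4)·-1.3333 - (4)·-1.8333) / (10) = -0.0167
  x_4 = (-11 - (1)·-1.8333 - (1)·-1.3333 - (1)·-0.4000) / (6) = -1.2389
Residual b − A·x = (1.9445, -0.8107, 1.8132, -1.0628); ∞-norm = 1.9445

1.9445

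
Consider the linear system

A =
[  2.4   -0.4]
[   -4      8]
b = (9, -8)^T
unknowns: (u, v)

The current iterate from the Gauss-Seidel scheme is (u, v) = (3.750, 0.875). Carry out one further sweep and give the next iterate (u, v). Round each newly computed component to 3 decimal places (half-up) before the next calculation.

One sweep:
  u = (9 - (-0.4)·0.875) / (2.4) = 3.896
  v = (-8 - (-4)·3.896) / (8) = 0.948

(3.896, 0.948)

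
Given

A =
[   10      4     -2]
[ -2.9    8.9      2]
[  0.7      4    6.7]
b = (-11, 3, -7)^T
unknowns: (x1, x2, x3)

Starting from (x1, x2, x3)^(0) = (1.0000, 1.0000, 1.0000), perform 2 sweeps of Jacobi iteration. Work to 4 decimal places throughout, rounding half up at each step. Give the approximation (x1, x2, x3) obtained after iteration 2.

(-1.6245, 0.3059, -1.1706)

Iteration 1:
  x1 = (-11 - (4)·1.0000 - (-2)·1.0000) / (10) = -1.3000
  x2 = (3 - (-2.9)·1.0000 - (2)·1.0000) / (8.9) = 0.4382
  x3 = (-7 - (0.7)·1.0000 - (4)·1.0000) / (6.7) = -1.7463
Iteration 2:
  x1 = (-11 - (4)·0.4382 - (-2)·-1.7463) / (10) = -1.6245
  x2 = (3 - (-2.9)·-1.3000 - (2)·-1.7463) / (8.9) = 0.3059
  x3 = (-7 - (0.7)·-1.3000 - (4)·0.4382) / (6.7) = -1.1706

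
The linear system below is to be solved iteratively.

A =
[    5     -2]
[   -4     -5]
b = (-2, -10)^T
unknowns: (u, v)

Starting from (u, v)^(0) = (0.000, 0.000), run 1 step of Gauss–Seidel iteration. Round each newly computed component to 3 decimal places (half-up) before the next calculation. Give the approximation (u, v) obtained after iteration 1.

(-0.400, 2.320)

Iteration 1:
  u = (-2 - (-2)·0.000) / (5) = -0.400
  v = (-10 - (-4)·-0.400) / (-5) = 2.320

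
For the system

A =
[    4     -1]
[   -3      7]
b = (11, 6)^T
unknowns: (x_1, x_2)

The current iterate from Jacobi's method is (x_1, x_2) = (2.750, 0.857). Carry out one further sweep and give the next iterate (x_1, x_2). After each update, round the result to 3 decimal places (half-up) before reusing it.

One sweep:
  x_1 = (11 - (-1)·0.857) / (4) = 2.964
  x_2 = (6 - (-3)·2.750) / (7) = 2.036

(2.964, 2.036)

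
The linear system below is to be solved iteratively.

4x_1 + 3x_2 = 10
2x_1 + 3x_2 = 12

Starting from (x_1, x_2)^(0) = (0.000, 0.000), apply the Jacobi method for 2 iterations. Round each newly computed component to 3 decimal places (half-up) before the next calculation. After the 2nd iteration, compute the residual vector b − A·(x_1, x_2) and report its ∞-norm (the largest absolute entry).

6.001

Iteration 1:
  x_1 = (10 - (3)·0.000) / (4) = 2.500
  x_2 = (12 - (2)·0.000) / (3) = 4.000
Iteration 2:
  x_1 = (10 - (3)·4.000) / (4) = -0.500
  x_2 = (12 - (2)·2.500) / (3) = 2.333
Residual b − A·x = (5.001, 6.001); ∞-norm = 6.001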